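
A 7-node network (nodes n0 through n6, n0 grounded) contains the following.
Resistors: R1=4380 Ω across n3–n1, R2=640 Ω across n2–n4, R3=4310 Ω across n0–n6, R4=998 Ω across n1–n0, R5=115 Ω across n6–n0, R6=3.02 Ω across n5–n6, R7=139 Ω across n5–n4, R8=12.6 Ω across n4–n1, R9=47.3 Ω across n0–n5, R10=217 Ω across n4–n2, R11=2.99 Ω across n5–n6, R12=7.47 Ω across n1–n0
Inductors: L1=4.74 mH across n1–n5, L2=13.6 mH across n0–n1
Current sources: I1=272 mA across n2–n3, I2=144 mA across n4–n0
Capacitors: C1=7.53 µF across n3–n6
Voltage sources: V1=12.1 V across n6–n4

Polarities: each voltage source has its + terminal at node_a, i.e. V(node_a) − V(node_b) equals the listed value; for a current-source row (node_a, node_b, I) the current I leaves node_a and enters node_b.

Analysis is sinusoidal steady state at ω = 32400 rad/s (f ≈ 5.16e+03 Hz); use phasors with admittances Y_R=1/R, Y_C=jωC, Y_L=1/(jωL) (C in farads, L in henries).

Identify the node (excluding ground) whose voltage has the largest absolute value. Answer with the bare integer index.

2

MNA unknowns: 6 node voltages V₁..V_6 plus 1 source current (V1)
R1: Y=0.0002283+0.000j on G[3,1]
R2: Y=0.001563+0.000j on G[2,4]
R3: Y=0.0002320+0.000j on G[0,6]
L1: Y=0.000-0.006511j on G[1,5]
I1: z[2]−=0.272, z[3]+=0.272
R4: Y=0.001002+0.000j on G[1,0]
R5: Y=0.008696+0.000j on G[6,0]
R6: Y=0.3311+0.000j on G[5,6]
R7: Y=0.007194+0.000j on G[5,4]
R8: Y=0.07937+0.000j on G[4,1]
R9: Y=0.02114+0.000j on G[0,5]
R10: Y=0.004608+0.000j on G[4,2]
L2: Y=0.000-0.002269j on G[0,1]
R11: Y=0.3344+0.000j on G[5,6]
R12: Y=0.1339+0.000j on G[1,0]
C1: Y=0.000+0.2440j on G[3,6]
I2: z[4]−=0.144, z[0]+=0.144
V1: row V6−V4=12.1, i_V1 at 6,4
solve → V1=-2.309-0.1288j, V2=-50.38+0.3598j, V3=5.795-0.7475j, V4=-6.306+0.3598j, V5=5.487+0.4219j, V6=5.794+0.3598j
aux → i_V1=0.01398+0.03833j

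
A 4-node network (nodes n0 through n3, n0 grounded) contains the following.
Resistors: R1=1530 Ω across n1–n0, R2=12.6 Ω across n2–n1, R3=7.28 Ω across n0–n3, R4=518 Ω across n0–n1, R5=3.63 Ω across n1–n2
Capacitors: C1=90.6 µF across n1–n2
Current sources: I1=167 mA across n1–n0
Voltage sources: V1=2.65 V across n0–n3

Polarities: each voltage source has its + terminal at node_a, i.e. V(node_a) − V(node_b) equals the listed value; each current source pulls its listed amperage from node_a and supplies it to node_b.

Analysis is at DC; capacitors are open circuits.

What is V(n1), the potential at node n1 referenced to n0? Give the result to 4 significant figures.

Element admittances at DC:
  Y(R1) = 0.0006536 S between n1,n0
  Y(R2) = 0.07937 S between n2,n1
  Y(C1) = 0.000 S between n1,n2
  Y(R3) = 0.1374 S between n0,n3
  Y(R4) = 0.001931 S between n0,n1
  Y(R5) = 0.2755 S between n1,n2
  I1: injects 0.167 A into n0 (from n1)
  V1: constraint V(n0)−V(n3) = 2.65
Assemble and solve the 4×4 MNA system:
  V(n1)=-64.63  V(n2)=-64.63  V(n3)=-2.650
  i(V1)=-0.3640

-64.63 V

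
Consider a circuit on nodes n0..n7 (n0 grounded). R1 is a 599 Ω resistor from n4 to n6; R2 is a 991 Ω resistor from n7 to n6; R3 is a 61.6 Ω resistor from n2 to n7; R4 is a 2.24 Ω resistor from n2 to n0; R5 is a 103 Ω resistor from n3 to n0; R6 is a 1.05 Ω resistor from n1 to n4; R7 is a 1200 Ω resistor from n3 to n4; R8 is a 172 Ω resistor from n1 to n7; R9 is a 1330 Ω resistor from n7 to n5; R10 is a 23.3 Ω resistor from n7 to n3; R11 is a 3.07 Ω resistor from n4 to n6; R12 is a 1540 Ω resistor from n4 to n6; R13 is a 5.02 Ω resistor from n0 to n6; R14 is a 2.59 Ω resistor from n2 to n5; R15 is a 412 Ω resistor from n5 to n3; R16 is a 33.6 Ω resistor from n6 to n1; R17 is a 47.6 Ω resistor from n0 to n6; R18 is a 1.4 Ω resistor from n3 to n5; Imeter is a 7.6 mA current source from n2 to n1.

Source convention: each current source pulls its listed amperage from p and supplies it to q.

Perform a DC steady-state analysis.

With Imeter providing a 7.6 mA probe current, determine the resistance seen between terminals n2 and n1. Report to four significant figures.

R_eq = 9.765 Ω

Element admittances at DC:
  Y(R1) = 0.001669 S between n4,n6
  Y(R2) = 0.001009 S between n7,n6
  Y(R3) = 0.01623 S between n2,n7
  Y(R4) = 0.4464 S between n2,n0
  Y(R5) = 0.009709 S between n3,n0
  Y(R6) = 0.9524 S between n1,n4
  Y(R7) = 0.0008333 S between n3,n4
  Y(R8) = 0.005814 S between n1,n7
  Y(R9) = 0.0007519 S between n7,n5
  Y(R10) = 0.04292 S between n7,n3
  Y(R11) = 0.3257 S between n4,n6
  Y(R12) = 0.0006494 S between n4,n6
  Y(R13) = 0.1992 S between n0,n6
  Y(R14) = 0.3861 S between n2,n5
  Y(R15) = 0.002427 S between n5,n3
  Y(R16) = 0.02976 S between n6,n1
  Y(R17) = 0.02101 S between n0,n6
  Y(R18) = 0.7143 S between n3,n5
  Imeter: injects 0.0076 A into n1 (from n2)
Assemble and solve the 7×7 MNA system:
  V(n1)=0.05856  V(n2)=-0.01566  V(n3)=-0.01377  V(n4)=0.05180  V(n5)=-0.01443  V(n6)=0.03235  V(n7)=-0.007239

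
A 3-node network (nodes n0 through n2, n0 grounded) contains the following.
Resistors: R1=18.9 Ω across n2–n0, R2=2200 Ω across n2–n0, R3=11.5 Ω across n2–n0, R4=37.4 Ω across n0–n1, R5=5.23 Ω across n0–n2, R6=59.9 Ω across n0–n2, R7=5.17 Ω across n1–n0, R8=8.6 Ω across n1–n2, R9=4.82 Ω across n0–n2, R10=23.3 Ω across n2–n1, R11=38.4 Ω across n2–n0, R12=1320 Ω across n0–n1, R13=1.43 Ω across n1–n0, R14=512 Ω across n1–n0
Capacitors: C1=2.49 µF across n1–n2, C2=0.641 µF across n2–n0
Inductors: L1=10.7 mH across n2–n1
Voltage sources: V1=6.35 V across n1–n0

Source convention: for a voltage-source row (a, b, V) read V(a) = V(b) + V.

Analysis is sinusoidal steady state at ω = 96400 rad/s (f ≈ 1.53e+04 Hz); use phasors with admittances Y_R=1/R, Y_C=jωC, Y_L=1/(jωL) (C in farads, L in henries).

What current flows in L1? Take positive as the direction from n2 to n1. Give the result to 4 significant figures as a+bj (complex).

Element admittances at ω=96400 rad/s:
  Y(R1) = 0.05291+0.000j S between n2,n0
  Y(R2) = 0.0004545+0.000j S between n2,n0
  Y(R3) = 0.08696+0.000j S between n2,n0
  Y(R4) = 0.02674+0.000j S between n0,n1
  Y(R5) = 0.1912+0.000j S between n0,n2
  Y(C1) = 0.000+0.2400j S between n1,n2
  Y(R6) = 0.01669+0.000j S between n0,n2
  Y(R7) = 0.1934+0.000j S between n1,n0
  Y(R8) = 0.1163+0.000j S between n1,n2
  Y(R9) = 0.2075+0.000j S between n0,n2
  Y(C2) = 0.000+0.06179j S between n2,n0
  Y(L1) = 0.000-0.0009695j S between n2,n1
  Y(R10) = 0.04292+0.000j S between n2,n1
  Y(R11) = 0.02604+0.000j S between n2,n0
  Y(R12) = 0.0007576+0.000j S between n0,n1
  Y(R13) = 0.6993+0.000j S between n1,n0
  Y(R14) = 0.001953+0.000j S between n1,n0
  V1: constraint V(n1)−V(n0) = 6.35
Assemble and solve the 3×3 MNA system:
  V(n1)=6.350+0.000j  V(n2)=1.885+1.283j
  i(V1)=-6.873-0.8630j

0.001244+0.004328j A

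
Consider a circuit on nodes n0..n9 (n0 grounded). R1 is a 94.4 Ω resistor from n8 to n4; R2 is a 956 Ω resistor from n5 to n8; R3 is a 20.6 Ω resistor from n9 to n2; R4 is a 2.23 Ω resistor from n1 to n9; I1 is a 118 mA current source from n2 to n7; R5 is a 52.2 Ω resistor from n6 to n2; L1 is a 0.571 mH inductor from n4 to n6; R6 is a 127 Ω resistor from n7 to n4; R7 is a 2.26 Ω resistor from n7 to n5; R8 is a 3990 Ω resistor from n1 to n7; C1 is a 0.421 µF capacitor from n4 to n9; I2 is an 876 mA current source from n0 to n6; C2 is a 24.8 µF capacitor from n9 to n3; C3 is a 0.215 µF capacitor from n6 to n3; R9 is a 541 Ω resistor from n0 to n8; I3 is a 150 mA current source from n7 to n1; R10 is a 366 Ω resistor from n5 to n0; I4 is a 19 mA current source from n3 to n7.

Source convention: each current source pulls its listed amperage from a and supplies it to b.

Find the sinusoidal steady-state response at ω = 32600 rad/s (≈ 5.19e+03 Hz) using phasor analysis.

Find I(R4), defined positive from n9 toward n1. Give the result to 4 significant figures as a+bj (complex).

Element admittances at ω=32600 rad/s:
  Y(R1) = 0.01059+0.000j S between n8,n4
  Y(R2) = 0.001046+0.000j S between n5,n8
  Y(R3) = 0.04854+0.000j S between n9,n2
  Y(R4) = 0.4484+0.000j S between n1,n9
  I1: injects 0.118 A into n7 (from n2)
  Y(R5) = 0.01916+0.000j S between n6,n2
  Y(L1) = 0.000-0.05372j S between n4,n6
  Y(R6) = 0.007874+0.000j S between n7,n4
  Y(R7) = 0.4425+0.000j S between n7,n5
  Y(R8) = 0.0002506+0.000j S between n1,n7
  Y(C1) = 0.000+0.01372j S between n4,n9
  I2: injects 0.876 A into n6 (from n0)
  Y(C2) = 0.000+0.8085j S between n9,n3
  Y(C3) = 0.000+0.007009j S between n6,n3
  Y(R9) = 0.001848+0.000j S between n0,n8
  I3: injects 0.15 A into n1 (from n7)
  Y(R10) = 0.002732+0.000j S between n5,n0
  I4: injects 0.019 A into n7 (from n3)
Assemble and solve the 9×9 MNA system:
  V(n1)=250.3+8.137j  V(n2)=246.8+10.99j  V(n3)=250.0+8.252j  V(n4)=242.8-0.1386j  V(n5)=182.1+0.06998j  V(n6)=244.7+18.21j  V(n7)=183.1+0.07082j  V(n8)=204.8-0.1034j  V(n9)=250.0+8.142j

-0.1332+0.002022j A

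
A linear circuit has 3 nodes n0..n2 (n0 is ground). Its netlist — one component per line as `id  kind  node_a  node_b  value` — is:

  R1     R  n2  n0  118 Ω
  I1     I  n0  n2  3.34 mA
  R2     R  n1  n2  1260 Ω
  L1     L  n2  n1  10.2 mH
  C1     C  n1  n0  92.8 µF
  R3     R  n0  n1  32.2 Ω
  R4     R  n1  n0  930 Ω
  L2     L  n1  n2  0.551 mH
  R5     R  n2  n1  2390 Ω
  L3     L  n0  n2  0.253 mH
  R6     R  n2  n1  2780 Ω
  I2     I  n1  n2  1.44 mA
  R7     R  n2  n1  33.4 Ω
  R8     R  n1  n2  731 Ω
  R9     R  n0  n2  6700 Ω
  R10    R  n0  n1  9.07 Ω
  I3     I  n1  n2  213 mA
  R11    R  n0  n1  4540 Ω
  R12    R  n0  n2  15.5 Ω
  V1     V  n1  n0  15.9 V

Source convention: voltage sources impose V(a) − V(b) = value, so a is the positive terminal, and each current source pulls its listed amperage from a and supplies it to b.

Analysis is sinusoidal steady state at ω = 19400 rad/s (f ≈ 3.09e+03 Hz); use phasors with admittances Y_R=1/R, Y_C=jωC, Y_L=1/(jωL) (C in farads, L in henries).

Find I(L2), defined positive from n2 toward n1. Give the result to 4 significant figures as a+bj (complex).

Element admittances at ω=19400 rad/s:
  Y(R1) = 0.008475+0.000j S between n2,n0
  I1: injects 0.00334 A into n2 (from n0)
  Y(R2) = 0.0007937+0.000j S between n1,n2
  Y(L1) = 0.000-0.005054j S between n2,n1
  Y(C1) = 0.000+1.800j S between n1,n0
  Y(R3) = 0.03106+0.000j S between n0,n1
  Y(R4) = 0.001075+0.000j S between n1,n0
  Y(L2) = 0.000-0.09355j S between n1,n2
  Y(R5) = 0.0004184+0.000j S between n2,n1
  Y(L3) = 0.000-0.2037j S between n0,n2
  Y(R6) = 0.0003597+0.000j S between n2,n1
  I2: injects 0.00144 A into n2 (from n1)
  Y(R7) = 0.02994+0.000j S between n2,n1
  Y(R8) = 0.001368+0.000j S between n1,n2
  Y(R9) = 0.0001493+0.000j S between n0,n2
  Y(R10) = 0.1103+0.000j S between n0,n1
  I3: injects 0.213 A into n2 (from n1)
  Y(R11) = 0.0002203+0.000j S between n0,n1
  Y(R12) = 0.06452+0.000j S between n0,n2
  V1: constraint V(n1)−V(n0) = 15.9
Assemble and solve the 3×3 MNA system:
  V(n1)=15.90+0.000j  V(n2)=5.383+0.5620j
  i(V1)=-2.772-27.57j

0.05257+0.9839j A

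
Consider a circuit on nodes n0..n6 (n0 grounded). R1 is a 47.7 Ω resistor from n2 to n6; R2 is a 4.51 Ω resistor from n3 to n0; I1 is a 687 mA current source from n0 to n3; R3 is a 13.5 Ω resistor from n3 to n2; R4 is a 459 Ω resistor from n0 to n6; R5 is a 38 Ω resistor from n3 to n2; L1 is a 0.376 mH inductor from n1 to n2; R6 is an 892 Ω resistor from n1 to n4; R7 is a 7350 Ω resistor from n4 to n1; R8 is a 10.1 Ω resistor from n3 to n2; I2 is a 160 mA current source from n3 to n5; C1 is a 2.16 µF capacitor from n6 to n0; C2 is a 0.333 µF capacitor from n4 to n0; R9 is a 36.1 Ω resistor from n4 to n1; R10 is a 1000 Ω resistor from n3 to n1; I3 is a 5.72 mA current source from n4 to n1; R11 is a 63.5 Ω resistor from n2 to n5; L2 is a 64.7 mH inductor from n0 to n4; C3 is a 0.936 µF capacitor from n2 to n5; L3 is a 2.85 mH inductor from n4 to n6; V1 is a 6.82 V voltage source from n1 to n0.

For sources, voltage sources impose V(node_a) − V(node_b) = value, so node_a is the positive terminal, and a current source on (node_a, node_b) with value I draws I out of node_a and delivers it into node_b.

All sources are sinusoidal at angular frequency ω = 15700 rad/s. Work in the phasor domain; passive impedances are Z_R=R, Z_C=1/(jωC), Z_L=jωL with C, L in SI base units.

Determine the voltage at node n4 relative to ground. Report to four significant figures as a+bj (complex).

2.618-0.3168j V

Apply KCL at each of the 6 non-ground nodes and solve the resulting linear system.
Node n1: branches {L1, R6, R7, R9, R10, I3, V1} → V_1 = 6.820+0.000j
Node n2: branches {R1, R3, R5, L1, R8, R11, C3} → V_2 = 6.136-1.824j
Node n3: branches {R2, I1, R3, R5, R8, I2, R10} → V_3 = 4.163-0.8614j
Node n4: branches {R6, R7, C2, R9, I3, L2, L3} → V_4 = 2.618-0.3168j
Node n5: branches {I2, R11, C3} → V_5 = 11.57-6.891j
Node n6: branches {R1, R4, C1, L3} → V_6 = 2.531-5.445j
Source currents: i(V1)=-0.4275+0.1059j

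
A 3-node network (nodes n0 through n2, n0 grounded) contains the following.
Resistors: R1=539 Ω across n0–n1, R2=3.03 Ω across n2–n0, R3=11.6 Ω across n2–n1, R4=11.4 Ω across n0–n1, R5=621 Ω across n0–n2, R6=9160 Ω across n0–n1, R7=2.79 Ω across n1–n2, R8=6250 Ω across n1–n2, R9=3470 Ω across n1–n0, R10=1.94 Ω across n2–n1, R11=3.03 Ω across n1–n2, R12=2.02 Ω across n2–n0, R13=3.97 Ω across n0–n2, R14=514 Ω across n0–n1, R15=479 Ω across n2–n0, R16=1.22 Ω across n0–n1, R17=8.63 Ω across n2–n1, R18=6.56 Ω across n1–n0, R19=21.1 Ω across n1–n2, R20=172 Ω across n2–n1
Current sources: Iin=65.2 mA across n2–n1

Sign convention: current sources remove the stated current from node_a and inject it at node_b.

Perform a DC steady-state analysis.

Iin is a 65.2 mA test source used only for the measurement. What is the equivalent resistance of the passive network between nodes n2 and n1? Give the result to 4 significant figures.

R_eq = 0.5011 Ω

MNA unknowns: 2 node voltages V₁..V_2
R1: Y=0.001855 on G[0,1]
R2: Y=0.3300 on G[2,0]
R3: Y=0.08621 on G[2,1]
R4: Y=0.08772 on G[0,1]
R5: Y=0.001610 on G[0,2]
R6: Y=0.0001092 on G[0,1]
R7: Y=0.3584 on G[1,2]
R8: Y=0.0001600 on G[1,2]
R9: Y=0.0002882 on G[1,0]
R10: Y=0.5155 on G[2,1]
R11: Y=0.3300 on G[1,2]
R12: Y=0.4950 on G[2,0]
R13: Y=0.2519 on G[0,2]
R14: Y=0.001946 on G[0,1]
R15: Y=0.002088 on G[2,0]
R16: Y=0.8197 on G[0,1]
R17: Y=0.1159 on G[2,1]
R18: Y=0.1524 on G[1,0]
R19: Y=0.04739 on G[1,2]
R20: Y=0.005814 on G[2,1]
Iin: z[2]−=0.0652, z[1]+=0.0652
solve → V1=0.01646, V2=-0.01621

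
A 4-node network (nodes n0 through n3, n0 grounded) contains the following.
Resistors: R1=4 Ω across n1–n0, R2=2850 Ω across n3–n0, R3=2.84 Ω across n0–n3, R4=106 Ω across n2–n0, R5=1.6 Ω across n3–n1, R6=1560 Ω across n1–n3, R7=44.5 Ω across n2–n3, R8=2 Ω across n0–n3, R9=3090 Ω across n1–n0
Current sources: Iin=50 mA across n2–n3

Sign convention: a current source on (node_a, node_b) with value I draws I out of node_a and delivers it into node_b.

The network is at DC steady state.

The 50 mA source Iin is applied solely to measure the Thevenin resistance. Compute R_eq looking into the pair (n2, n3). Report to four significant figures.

Element admittances at DC:
  Y(R1) = 0.2500 S between n1,n0
  Y(R2) = 0.0003509 S between n3,n0
  Y(R3) = 0.3521 S between n0,n3
  Y(R4) = 0.009434 S between n2,n0
  Y(R5) = 0.6250 S between n3,n1
  Y(R6) = 0.0006410 S between n1,n3
  Y(R7) = 0.02247 S between n2,n3
  Y(R8) = 0.5000 S between n0,n3
  Y(R9) = 0.0003236 S between n1,n0
  Iin: injects 0.05 A into n3 (from n2)
Assemble and solve the 3×3 MNA system:
  V(n1)=0.01017  V(n2)=-1.557  V(n3)=0.01424

R_eq = 31.43 Ω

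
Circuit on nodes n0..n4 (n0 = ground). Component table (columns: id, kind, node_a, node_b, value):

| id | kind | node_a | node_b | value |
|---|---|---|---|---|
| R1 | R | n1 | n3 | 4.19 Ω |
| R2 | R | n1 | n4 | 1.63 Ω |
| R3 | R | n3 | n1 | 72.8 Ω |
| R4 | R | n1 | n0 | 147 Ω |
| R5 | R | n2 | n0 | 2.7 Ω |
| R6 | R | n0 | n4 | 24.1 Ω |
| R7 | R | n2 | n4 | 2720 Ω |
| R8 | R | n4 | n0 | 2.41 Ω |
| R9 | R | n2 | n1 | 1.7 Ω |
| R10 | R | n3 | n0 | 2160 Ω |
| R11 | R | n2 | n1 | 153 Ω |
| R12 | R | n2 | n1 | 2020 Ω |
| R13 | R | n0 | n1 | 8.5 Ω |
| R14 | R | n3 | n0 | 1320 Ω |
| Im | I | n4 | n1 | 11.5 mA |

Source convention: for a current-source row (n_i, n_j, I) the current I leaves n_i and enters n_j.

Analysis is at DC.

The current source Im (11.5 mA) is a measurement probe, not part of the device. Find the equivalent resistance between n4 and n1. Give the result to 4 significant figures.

R_eq = 1.230 Ω

Apply KCL at each of the 4 non-ground nodes and solve the resulting linear system.
Node n1: branches {R1, R2, R3, R4, R9, R11, R12, R13, Im} → V_1 = 0.007968
Node n2: branches {R5, R7, R9, R11, R12} → V_2 = 0.004908
Node n3: branches {R1, R3, R10, R14} → V_3 = 0.007929
Node n4: branches {R2, R6, R7, R8, Im} → V_4 = -0.006176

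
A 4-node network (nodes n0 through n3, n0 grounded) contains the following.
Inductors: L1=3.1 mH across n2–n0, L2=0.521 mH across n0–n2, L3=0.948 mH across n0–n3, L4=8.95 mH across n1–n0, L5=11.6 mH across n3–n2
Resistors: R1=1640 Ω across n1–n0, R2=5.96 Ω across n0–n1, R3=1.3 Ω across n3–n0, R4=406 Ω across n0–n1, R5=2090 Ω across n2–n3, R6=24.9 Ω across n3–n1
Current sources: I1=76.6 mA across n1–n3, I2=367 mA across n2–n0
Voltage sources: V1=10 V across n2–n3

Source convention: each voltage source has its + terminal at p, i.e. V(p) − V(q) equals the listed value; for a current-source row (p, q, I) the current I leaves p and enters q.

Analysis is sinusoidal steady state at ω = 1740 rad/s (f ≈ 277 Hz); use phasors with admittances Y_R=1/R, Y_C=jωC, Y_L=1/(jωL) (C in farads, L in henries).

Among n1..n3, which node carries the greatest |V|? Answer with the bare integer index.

3

Apply KCL at each of the 3 non-ground nodes and solve the resulting linear system.
Node n1: branches {R1, R2, R4, I1, L4, R6} → V_1 = -1.468-0.008701j
Node n2: branches {L1, L2, I2, L5, R5, V1} → V_2 = 4.183+2.301j
Node n3: branches {R3, I1, L3, L5, R5, R6, V1} → V_3 = -5.817+2.301j
Source currents: i(V1)=-3.336+5.885j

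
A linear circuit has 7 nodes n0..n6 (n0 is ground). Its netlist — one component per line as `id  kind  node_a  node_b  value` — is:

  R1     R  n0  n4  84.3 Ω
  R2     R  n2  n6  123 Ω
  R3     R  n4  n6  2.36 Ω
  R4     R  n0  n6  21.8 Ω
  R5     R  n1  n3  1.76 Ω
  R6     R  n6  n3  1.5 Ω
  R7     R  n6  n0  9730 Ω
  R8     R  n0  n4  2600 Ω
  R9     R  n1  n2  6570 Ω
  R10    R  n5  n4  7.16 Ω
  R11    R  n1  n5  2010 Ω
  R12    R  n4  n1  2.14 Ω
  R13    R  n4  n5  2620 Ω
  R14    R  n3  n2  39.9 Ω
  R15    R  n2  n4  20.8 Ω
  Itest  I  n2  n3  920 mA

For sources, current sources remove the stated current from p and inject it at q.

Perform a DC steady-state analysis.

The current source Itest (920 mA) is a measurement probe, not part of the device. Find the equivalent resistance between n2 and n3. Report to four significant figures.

Element admittances at DC:
  Y(R1) = 0.01186 S between n0,n4
  Y(R2) = 0.008130 S between n2,n6
  Y(R3) = 0.4237 S between n4,n6
  Y(R4) = 0.04587 S between n0,n6
  Y(R5) = 0.5682 S between n1,n3
  Y(R6) = 0.6667 S between n6,n3
  Y(R7) = 0.0001028 S between n6,n0
  Y(R8) = 0.0003846 S between n0,n4
  Y(R9) = 0.0001522 S between n1,n2
  Y(R10) = 0.1397 S between n5,n4
  Y(R11) = 0.0004975 S between n1,n5
  Y(R12) = 0.4673 S between n4,n1
  Y(R13) = 0.0003817 S between n4,n5
  Y(R14) = 0.02506 S between n3,n2
  Y(R15) = 0.04808 S between n2,n4
  Itest: injects 0.92 A into n3 (from n2)
Assemble and solve the 6×6 MNA system:
  V(n1)=0.1410  V(n2)=-11.36  V(n3)=0.6314  V(n4)=-0.4510  V(n5)=-0.4489  V(n6)=0.1201

R_eq = 13.03 Ω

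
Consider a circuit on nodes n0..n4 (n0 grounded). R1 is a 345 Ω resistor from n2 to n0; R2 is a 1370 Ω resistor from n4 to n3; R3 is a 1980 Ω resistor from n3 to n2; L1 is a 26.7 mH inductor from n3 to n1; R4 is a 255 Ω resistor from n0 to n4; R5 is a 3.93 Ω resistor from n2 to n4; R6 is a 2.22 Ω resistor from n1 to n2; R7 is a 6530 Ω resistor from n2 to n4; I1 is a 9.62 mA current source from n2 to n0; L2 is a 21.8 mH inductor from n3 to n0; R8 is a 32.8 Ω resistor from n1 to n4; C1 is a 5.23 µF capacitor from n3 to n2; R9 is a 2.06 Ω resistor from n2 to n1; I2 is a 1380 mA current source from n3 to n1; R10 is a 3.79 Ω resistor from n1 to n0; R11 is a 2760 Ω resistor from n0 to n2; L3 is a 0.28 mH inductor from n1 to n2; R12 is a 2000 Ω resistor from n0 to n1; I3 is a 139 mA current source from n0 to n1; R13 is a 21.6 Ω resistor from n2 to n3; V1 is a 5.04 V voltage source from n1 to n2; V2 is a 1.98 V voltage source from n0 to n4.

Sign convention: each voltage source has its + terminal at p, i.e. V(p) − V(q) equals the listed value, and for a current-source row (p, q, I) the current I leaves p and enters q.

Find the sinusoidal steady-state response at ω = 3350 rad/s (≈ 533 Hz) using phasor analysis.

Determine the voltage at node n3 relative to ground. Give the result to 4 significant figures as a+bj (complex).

-31.06-7.174j V

Element admittances at ω=3350 rad/s:
  Y(R1) = 0.002899+0.000j S between n2,n0
  Y(R2) = 0.0007299+0.000j S between n4,n3
  Y(R3) = 0.0005051+0.000j S between n3,n2
  Y(L1) = 0.000-0.01118j S between n3,n1
  Y(R4) = 0.003922+0.000j S between n0,n4
  Y(R5) = 0.2545+0.000j S between n2,n4
  Y(R6) = 0.4505+0.000j S between n1,n2
  Y(R7) = 0.0001531+0.000j S between n2,n4
  I1: injects 0.00962 A into n0 (from n2)
  Y(L2) = 0.000-0.01369j S between n3,n0
  Y(R8) = 0.03049+0.000j S between n1,n4
  Y(C1) = 0.000+0.01752j S between n3,n2
  Y(R9) = 0.4854+0.000j S between n2,n1
  I2: injects 1.38 A into n1 (from n3)
  Y(R10) = 0.2639+0.000j S between n1,n0
  Y(R11) = 0.0003623+0.000j S between n0,n2
  Y(L3) = 0.000-1.066j S between n1,n2
  Y(R12) = 0.0005000+0.000j S between n0,n1
  I3: injects 0.139 A into n1 (from n0)
  Y(R13) = 0.04630+0.000j S between n2,n3
  V1: constraint V(n1)−V(n2) = 5.04
  V2: constraint V(n0)−V(n4) = 1.98
Assemble and solve the 6×6 MNA system:
  V(n1)=1.780-0.7601j  V(n2)=-3.260-0.7601j  V(n3)=-31.06-7.174j  V(n4)=-1.980+0.000j
  i(V1)=-3.855+5.964j  i(V2)=0.2246+0.2219j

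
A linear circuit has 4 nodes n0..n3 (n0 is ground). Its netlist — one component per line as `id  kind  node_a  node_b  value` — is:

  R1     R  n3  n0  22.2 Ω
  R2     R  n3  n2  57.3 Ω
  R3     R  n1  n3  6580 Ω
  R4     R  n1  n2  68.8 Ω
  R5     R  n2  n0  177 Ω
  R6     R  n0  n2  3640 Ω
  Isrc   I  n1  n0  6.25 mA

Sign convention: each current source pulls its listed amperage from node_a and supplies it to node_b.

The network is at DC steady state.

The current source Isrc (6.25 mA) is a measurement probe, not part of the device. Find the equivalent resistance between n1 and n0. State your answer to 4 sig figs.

MNA unknowns: 3 node voltages V₁..V_3
R1: Y=0.04505 on G[3,0]
R2: Y=0.01745 on G[3,2]
R3: Y=0.0001520 on G[1,3]
R4: Y=0.01453 on G[1,2]
R5: Y=0.005650 on G[2,0]
R6: Y=0.0002747 on G[0,2]
Isrc: z[1]−=0.00625, z[0]+=0.00625
solve → V1=-0.7569, V2=-0.3339, V3=-0.09484

R_eq = 121.1 Ω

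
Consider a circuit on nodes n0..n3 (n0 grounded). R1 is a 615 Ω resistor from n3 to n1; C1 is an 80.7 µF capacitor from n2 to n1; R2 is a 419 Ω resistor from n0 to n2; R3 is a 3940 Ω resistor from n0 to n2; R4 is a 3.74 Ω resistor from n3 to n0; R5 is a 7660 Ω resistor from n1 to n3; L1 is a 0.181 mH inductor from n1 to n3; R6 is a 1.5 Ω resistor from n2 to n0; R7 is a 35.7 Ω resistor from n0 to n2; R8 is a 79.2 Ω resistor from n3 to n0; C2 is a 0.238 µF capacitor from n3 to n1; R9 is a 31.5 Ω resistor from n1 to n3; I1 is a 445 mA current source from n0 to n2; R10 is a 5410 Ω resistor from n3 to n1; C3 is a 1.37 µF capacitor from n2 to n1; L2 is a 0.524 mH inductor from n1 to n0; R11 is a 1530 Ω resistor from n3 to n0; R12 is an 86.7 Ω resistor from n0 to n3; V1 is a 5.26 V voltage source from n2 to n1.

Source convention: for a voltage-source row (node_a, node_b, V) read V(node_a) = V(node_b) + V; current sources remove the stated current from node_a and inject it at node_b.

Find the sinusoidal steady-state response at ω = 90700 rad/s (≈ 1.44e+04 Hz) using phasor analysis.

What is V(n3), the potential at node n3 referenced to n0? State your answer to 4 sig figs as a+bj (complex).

Element admittances at ω=90700 rad/s:
  Y(R1) = 0.001626+0.000j S between n3,n1
  Y(C1) = 0.000+7.319j S between n2,n1
  Y(R2) = 0.002387+0.000j S between n0,n2
  Y(R3) = 0.0002538+0.000j S between n0,n2
  Y(R4) = 0.2674+0.000j S between n3,n0
  Y(R5) = 0.0001305+0.000j S between n1,n3
  Y(L1) = 0.000-0.06091j S between n1,n3
  Y(R6) = 0.6667+0.000j S between n2,n0
  Y(R7) = 0.02801+0.000j S between n0,n2
  Y(R8) = 0.01263+0.000j S between n3,n0
  Y(C2) = 0.000+0.02159j S between n3,n1
  Y(R9) = 0.03175+0.000j S between n1,n3
  I1: injects 0.445 A into n2 (from n0)
  Y(R10) = 0.0001848+0.000j S between n3,n1
  Y(C3) = 0.000+0.1243j S between n2,n1
  Y(L2) = 0.000-0.02104j S between n1,n0
  Y(R11) = 0.0006536+0.000j S between n3,n0
  Y(R12) = 0.01153+0.000j S between n0,n3
  V1: constraint V(n2)−V(n1) = 5.26
Assemble and solve the 4×4 MNA system:
  V(n1)=-4.385-0.3130j  V(n2)=0.8752-0.3130j  V(n3)=-0.5431+0.4313j
  i(V1)=-0.1653-38.94j

-0.5431+0.4313j V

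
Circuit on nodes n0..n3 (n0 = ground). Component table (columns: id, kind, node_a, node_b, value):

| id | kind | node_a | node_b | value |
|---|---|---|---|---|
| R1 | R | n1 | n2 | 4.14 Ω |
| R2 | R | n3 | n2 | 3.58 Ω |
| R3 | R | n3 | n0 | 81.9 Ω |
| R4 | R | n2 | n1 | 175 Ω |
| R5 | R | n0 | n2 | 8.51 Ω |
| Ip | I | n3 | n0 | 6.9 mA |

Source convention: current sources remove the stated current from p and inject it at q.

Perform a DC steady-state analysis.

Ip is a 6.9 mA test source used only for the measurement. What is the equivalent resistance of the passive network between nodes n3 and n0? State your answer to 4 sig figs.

Apply KCL at each of the 3 non-ground nodes and solve the resulting linear system.
Node n1: branches {R1, R4} → V_1 = -0.05117
Node n2: branches {R1, R2, R4, R5} → V_2 = -0.05117
Node n3: branches {R2, R3, Ip} → V_3 = -0.07269

R_eq = 10.53 Ω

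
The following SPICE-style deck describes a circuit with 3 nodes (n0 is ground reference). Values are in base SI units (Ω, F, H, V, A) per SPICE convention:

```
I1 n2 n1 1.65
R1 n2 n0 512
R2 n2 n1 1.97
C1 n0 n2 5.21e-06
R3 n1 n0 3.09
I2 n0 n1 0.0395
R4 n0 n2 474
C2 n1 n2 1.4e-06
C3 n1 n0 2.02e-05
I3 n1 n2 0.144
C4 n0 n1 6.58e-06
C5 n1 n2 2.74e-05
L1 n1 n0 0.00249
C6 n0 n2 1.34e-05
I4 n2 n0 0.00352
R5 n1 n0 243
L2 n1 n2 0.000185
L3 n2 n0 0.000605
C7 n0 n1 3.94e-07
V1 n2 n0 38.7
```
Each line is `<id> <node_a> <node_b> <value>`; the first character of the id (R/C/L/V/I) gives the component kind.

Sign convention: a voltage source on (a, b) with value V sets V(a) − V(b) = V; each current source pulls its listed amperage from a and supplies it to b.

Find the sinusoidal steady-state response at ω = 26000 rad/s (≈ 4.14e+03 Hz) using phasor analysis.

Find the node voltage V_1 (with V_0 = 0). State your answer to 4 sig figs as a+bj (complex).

19.63-3.890j V

MNA unknowns: 2 node voltages V₁..V_2 plus 1 source current (V1)
I1: z[2]−=1.65, z[1]+=1.65
R1: Y=0.001953+0.000j on G[2,0]
R2: Y=0.5076+0.000j on G[2,1]
C1: Y=0.000+0.1355j on G[0,2]
R3: Y=0.3236+0.000j on G[1,0]
I2: z[0]−=0.0395, z[1]+=0.0395
R4: Y=0.002110+0.000j on G[0,2]
C2: Y=0.000+0.03640j on G[1,2]
C3: Y=0.000+0.5252j on G[1,0]
I3: z[1]−=0.144, z[2]+=0.144
C4: Y=0.000+0.1711j on G[0,1]
C5: Y=0.000+0.7124j on G[1,2]
L1: Y=0.000-0.01545j on G[1,0]
C6: Y=0.000+0.3484j on G[0,2]
I4: z[2]−=0.00352, z[0]+=0.00352
R5: Y=0.004115+0.000j on G[1,0]
L2: Y=0.000-0.2079j on G[1,2]
L3: Y=0.000-0.06357j on G[2,0]
C7: Y=0.000+0.01024j on G[0,1]
V1: row V2−V0=38.7, i_V1 at 2,0
solve → V1=19.63-3.890j, V2=38.70+0.000j
aux → i_V1=-9.243-28.56j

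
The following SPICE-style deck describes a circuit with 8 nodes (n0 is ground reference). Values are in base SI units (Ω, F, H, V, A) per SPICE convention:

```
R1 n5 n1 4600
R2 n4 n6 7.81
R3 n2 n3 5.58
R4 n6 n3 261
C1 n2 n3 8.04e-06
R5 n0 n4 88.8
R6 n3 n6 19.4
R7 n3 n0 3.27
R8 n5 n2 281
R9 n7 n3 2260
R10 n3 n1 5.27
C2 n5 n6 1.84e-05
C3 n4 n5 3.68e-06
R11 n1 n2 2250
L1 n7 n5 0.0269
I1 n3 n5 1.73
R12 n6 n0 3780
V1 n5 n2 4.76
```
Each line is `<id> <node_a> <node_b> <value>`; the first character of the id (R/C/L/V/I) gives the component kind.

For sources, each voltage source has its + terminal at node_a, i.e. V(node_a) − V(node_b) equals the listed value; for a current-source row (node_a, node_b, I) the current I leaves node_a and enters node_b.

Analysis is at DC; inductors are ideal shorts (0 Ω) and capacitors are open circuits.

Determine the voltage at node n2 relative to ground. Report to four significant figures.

Element admittances at DC:
  Y(R1) = 0.0002174 S between n5,n1
  Y(R2) = 0.1280 S between n4,n6
  Y(R3) = 0.1792 S between n2,n3
  Y(R4) = 0.003831 S between n6,n3
  Y(C1) = 0.000 S between n2,n3
  Y(R5) = 0.01126 S between n0,n4
  Y(R6) = 0.05155 S between n3,n6
  Y(R7) = 0.3058 S between n3,n0
  Y(R8) = 0.003559 S between n5,n2
  Y(R9) = 0.0004425 S between n7,n3
  Y(R10) = 0.1898 S between n3,n1
  Y(C2) = 0.000 S between n5,n6
  Y(C3) = 0.000 S between n4,n5
  Y(R11) = 0.0004444 S between n1,n2
  L1: short n7↔n5 (DC inductor)
  I1: injects 1.73 A into n5 (from n3)
  Y(R12) = 0.0002646 S between n6,n0
  V1: constraint V(n5)−V(n2) = 4.76
Assemble and solve the 9×9 MNA system:
  V(n1)=0.03872  V(n2)=9.577  V(n3)=0.000  V(n4)=0.000  V(n5)=14.34  V(n6)=0.000  V(n7)=14.34
  i(L1)=-0.006344  i(V1)=1.704

9.577 V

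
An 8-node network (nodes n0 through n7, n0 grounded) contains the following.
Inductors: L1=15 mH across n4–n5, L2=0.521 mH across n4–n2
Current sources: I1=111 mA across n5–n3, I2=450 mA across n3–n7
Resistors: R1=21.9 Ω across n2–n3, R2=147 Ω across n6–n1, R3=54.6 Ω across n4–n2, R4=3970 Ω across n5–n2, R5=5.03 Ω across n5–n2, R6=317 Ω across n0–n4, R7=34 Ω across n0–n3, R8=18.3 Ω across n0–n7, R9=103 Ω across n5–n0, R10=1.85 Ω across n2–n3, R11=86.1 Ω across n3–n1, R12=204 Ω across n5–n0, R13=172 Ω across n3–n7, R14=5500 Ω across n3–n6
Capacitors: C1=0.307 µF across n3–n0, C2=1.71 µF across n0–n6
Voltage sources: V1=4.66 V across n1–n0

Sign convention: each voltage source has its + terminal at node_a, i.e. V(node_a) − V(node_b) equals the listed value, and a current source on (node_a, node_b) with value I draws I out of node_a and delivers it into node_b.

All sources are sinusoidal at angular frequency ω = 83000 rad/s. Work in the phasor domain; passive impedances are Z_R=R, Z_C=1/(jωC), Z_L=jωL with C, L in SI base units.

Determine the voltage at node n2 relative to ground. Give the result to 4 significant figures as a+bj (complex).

MNA unknowns: 7 node voltages V₁..V_7 plus 1 source current (V1)
L1: Y=0.000-0.0008032j on G[4,5]
I1: z[5]−=0.111, z[3]+=0.111
R1: Y=0.04566+0.000j on G[2,3]
R2: Y=0.006803+0.000j on G[6,1]
R3: Y=0.01832+0.000j on G[4,2]
R4: Y=0.0002519+0.000j on G[5,2]
C1: Y=0.000+0.02548j on G[3,0]
C2: Y=0.000+0.1419j on G[0,6]
R5: Y=0.1988+0.000j on G[5,2]
I2: z[3]−=0.45, z[7]+=0.45
R6: Y=0.003155+0.000j on G[0,4]
R7: Y=0.02941+0.000j on G[0,3]
R8: Y=0.05464+0.000j on G[0,7]
R9: Y=0.009709+0.000j on G[5,0]
R10: Y=0.5405+0.000j on G[2,3]
R11: Y=0.01161+0.000j on G[3,1]
R12: Y=0.004902+0.000j on G[5,0]
R13: Y=0.005814+0.000j on G[3,7]
R14: Y=0.0001818+0.000j on G[3,6]
L2: Y=0.000-0.02313j on G[4,2]
V1: row V1−V0=4.66, i_V1 at 1,0
solve → V1=4.660+0.000j, V2=-4.746+1.844j, V3=-4.702+1.898j, V4=-4.306+2.071j, V5=-4.939+1.716j, V6=0.01309-0.2167j, V7=6.991+0.1825j
aux → i_V1=-0.1404+0.02057j

-4.746+1.844j V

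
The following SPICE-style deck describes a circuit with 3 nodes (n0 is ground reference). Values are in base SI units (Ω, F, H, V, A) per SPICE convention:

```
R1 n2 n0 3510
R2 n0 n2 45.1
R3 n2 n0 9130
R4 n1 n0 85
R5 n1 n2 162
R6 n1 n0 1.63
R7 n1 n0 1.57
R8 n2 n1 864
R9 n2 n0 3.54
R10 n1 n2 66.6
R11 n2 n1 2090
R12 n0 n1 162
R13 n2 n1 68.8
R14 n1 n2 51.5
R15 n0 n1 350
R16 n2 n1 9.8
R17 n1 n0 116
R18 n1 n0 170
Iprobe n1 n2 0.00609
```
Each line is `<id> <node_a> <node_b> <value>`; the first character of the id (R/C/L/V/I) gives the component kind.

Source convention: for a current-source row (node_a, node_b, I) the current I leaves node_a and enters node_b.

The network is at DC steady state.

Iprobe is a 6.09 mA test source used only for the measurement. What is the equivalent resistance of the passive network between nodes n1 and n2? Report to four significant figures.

R_eq = 2.467 Ω

MNA unknowns: 2 node voltages V₁..V_2
R1: Y=0.0002849 on G[2,0]
R2: Y=0.02217 on G[0,2]
R3: Y=0.0001095 on G[2,0]
R4: Y=0.01176 on G[1,0]
R5: Y=0.006173 on G[1,2]
R6: Y=0.6135 on G[1,0]
R7: Y=0.6369 on G[1,0]
R8: Y=0.001157 on G[2,1]
R9: Y=0.2825 on G[2,0]
R10: Y=0.01502 on G[1,2]
R11: Y=0.0004785 on G[2,1]
R12: Y=0.006173 on G[0,1]
R13: Y=0.01453 on G[2,1]
R14: Y=0.01942 on G[1,2]
R15: Y=0.002857 on G[0,1]
R16: Y=0.1020 on G[2,1]
R17: Y=0.008621 on G[1,0]
R18: Y=0.005882 on G[1,0]
Iprobe: z[1]−=0.00609, z[2]+=0.00609
solve → V1=-0.002881, V2=0.01214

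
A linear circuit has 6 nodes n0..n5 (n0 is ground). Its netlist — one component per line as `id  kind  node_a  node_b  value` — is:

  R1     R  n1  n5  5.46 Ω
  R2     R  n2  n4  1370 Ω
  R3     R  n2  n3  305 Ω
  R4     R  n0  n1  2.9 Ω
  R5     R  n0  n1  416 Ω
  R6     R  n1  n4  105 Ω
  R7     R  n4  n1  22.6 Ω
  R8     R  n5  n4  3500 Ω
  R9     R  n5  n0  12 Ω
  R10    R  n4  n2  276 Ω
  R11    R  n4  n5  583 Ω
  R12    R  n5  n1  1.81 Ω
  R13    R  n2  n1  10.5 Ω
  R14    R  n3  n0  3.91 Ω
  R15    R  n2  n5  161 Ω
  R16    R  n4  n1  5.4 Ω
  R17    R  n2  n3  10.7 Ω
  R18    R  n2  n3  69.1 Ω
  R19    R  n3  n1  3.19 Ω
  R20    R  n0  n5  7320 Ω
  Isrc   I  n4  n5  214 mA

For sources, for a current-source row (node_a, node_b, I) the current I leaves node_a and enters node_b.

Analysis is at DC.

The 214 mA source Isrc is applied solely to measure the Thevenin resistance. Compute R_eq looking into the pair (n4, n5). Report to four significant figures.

Element admittances at DC:
  Y(R1) = 0.1832 S between n1,n5
  Y(R2) = 0.0007299 S between n2,n4
  Y(R3) = 0.003279 S between n2,n3
  Y(R4) = 0.3448 S between n0,n1
  Y(R5) = 0.002404 S between n0,n1
  Y(R6) = 0.009524 S between n1,n4
  Y(R7) = 0.04425 S between n4,n1
  Y(R8) = 0.0002857 S between n5,n4
  Y(R9) = 0.08333 S between n5,n0
  Y(R10) = 0.003623 S between n4,n2
  Y(R11) = 0.001715 S between n4,n5
  Y(R12) = 0.5525 S between n5,n1
  Y(R13) = 0.09524 S between n2,n1
  Y(R14) = 0.2558 S between n3,n0
  Y(R15) = 0.006211 S between n2,n5
  Y(R16) = 0.1852 S between n4,n1
  Y(R17) = 0.09346 S between n2,n3
  Y(R18) = 0.01447 S between n2,n3
  Y(R19) = 0.3135 S between n3,n1
  Y(R20) = 0.0001366 S between n0,n5
  Isrc: injects 0.214 A into n5 (from n4)
Assemble and solve the 5×5 MNA system:
  V(n1)=-0.03657  V(n2)=-0.03980  V(n3)=-0.02335  V(n4)=-0.9069  V(n5)=0.2237

R_eq = 5.283 Ω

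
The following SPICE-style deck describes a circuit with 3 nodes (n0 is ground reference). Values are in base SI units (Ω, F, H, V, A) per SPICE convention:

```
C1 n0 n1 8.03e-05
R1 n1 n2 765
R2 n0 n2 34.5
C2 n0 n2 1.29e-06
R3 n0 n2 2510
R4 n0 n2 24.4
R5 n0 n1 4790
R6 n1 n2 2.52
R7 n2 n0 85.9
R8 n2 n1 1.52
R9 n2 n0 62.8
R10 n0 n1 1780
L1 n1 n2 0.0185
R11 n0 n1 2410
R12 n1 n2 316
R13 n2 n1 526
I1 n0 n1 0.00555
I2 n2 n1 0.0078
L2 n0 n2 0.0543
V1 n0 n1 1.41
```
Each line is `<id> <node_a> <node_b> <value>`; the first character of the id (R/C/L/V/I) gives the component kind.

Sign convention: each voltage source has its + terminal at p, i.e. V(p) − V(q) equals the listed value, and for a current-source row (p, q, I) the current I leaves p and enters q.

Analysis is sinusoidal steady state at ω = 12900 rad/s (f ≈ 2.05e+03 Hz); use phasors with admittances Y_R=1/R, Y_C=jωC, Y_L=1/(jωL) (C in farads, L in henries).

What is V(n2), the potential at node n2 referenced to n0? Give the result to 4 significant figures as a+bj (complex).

-1.297+0.01744j V

Apply KCL at each of the 2 non-ground nodes and solve the resulting linear system.
Node n1: branches {C1, R1, R5, R6, R8, R10, L1, R11, R12, R13, I1, I2, V1} → V_1 = -1.410+0.000j
Node n2: branches {R1, R2, C2, R3, R4, R6, R7, R8, R9, L1, R12, R13, I2, L2} → V_2 = -1.297+0.01744j
Source currents: i(V1)=-0.1345-1.479j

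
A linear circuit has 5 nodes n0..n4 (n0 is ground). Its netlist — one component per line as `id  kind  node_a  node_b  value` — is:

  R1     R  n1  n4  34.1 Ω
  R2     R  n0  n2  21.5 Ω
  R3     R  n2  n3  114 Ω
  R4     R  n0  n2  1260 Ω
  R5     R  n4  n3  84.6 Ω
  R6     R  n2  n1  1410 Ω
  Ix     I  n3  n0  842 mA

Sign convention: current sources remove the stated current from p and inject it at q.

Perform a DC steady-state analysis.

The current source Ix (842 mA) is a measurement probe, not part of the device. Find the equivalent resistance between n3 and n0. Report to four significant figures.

R_eq = 127.2 Ω

MNA unknowns: 4 node voltages V₁..V_4
R1: Y=0.02933 on G[1,4]
R2: Y=0.04651 on G[0,2]
R3: Y=0.008772 on G[2,3]
R4: Y=0.0007937 on G[0,2]
R5: Y=0.01182 on G[4,3]
R6: Y=0.0007092 on G[2,1]
Ix: z[3]−=0.842, z[0]+=0.842
solve → V1=-100.2, V2=-17.80, V3=-107.1, V4=-102.2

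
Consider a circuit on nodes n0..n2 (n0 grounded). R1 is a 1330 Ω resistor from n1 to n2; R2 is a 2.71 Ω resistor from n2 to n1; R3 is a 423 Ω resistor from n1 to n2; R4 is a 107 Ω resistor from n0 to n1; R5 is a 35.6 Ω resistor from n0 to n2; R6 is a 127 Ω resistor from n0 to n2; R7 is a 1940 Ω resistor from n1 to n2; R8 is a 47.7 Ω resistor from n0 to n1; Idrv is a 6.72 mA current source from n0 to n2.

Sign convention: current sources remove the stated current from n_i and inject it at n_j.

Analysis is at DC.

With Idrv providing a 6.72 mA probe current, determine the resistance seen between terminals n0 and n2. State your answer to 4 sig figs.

Apply KCL at each of the 2 non-ground nodes and solve the resulting linear system.
Node n1: branches {R1, R2, R3, R4, R7, R8} → V_1 = 0.09711
Node n2: branches {R1, R2, R3, R5, R6, R7, Idrv} → V_2 = 0.1050

R_eq = 15.63 Ω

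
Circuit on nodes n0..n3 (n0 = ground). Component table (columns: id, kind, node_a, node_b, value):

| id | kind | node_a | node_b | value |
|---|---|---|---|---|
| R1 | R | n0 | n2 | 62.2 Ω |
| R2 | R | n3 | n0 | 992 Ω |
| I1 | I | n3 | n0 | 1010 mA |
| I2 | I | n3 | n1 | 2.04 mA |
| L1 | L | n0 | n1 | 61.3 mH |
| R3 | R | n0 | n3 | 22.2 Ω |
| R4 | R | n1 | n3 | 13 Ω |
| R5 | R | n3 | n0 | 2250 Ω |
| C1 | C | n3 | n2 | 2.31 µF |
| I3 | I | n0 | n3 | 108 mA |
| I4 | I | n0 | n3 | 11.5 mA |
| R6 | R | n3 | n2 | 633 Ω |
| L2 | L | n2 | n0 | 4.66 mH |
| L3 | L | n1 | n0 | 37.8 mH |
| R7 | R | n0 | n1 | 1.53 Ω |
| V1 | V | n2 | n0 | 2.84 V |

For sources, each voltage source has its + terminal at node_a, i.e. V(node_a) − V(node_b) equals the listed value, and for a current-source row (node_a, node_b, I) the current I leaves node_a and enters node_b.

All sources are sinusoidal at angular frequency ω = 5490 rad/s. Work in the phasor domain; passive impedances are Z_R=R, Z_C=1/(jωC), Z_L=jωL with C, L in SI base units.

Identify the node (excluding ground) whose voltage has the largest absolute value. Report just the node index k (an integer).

Element admittances at ω=5490 rad/s:
  Y(R1) = 0.01608+0.000j S between n0,n2
  Y(R2) = 0.001008+0.000j S between n3,n0
  I1: injects 1.01 A into n0 (from n3)
  I2: injects 0.00204 A into n1 (from n3)
  Y(L1) = 0.000-0.002971j S between n0,n1
  Y(R3) = 0.04505+0.000j S between n0,n3
  Y(R4) = 0.07692+0.000j S between n1,n3
  Y(R5) = 0.0004444+0.000j S between n3,n0
  Y(C1) = 0.000+0.01268j S between n3,n2
  I3: injects 0.108 A into n3 (from n0)
  I4: injects 0.0115 A into n3 (from n0)
  Y(R6) = 0.001580+0.000j S between n3,n2
  Y(L2) = 0.000-0.03909j S between n2,n0
  Y(L3) = 0.000-0.004819j S between n1,n0
  Y(R7) = 0.6536+0.000j S between n0,n1
  V1: constraint V(n2)−V(n0) = 2.84
Assemble and solve the 4×4 MNA system:
  V(n1)=-0.7855+0.1089j  V(n2)=2.840+0.000j  V(n3)=-7.475+1.113j
  i(V1)=-0.07608-0.01804j

3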